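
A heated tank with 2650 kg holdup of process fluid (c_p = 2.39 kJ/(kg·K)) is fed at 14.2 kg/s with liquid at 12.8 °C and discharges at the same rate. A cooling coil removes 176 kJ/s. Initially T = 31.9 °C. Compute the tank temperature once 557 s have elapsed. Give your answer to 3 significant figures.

M c_p dT/dt = ṁ c_p (T_in − T) − Q̇.
τ = M/ṁ = 186.62 s; T_ss = T_in − Q̇/(ṁ c_p) = 12.8 − 176/(14.2·2.39) = 7.6141 °C.
Integrating: T(t) = T_ss + (T₀ − T_ss) e^(−t/τ).
T(557) = 7.6141 + (24.286)·e^(−557/186.62) = 7.6141 + (24.286)·0.050556 = 8.8419 °C.

8.84 °C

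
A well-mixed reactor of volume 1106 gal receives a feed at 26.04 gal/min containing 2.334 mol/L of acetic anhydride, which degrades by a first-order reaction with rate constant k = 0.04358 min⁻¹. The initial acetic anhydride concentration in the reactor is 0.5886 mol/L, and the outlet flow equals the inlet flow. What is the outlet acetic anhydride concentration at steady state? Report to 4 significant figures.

Accumulation = in − out − consumed: V dC/dt = Q C_in − Q C − k V C.
At steady state: 0 = Q C_in − (Q + kV) C_ss, so C_ss = Q C_in/(Q + kV).
C_ss = 26.04·2.334/(26.04 + 0.04358·1106) = 60.7774/74.2395 = 0.818666 mol/L.

0.8187 mol/L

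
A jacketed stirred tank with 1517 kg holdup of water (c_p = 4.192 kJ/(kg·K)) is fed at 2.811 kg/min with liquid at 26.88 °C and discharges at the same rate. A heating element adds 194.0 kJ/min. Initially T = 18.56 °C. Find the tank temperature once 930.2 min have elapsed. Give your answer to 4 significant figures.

38.92 °C

First-law balance (no shaft work): M c_p dT/dt = ṁ c_p (T_in − T) + 194.0.
τ = M/ṁ = 539.666 min; T_ss = T_in + Q̇/(ṁ c_p) = 26.88 + 194.0/(2.811·4.192) = 43.3434 °C.
Solution: T(t) = T_ss + (T₀ − T_ss) e^(−t/τ).
T(930.2) = 43.3434 + (-24.7834)·e^(−930.2/539.666) = 43.3434 + (-24.7834)·0.178412 = 38.9217 °C.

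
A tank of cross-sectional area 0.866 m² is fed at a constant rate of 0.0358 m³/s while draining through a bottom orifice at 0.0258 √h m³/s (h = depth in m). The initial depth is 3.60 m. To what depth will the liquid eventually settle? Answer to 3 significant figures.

Level balance: A dh/dt = 0.0358 − 0.0258 √h. Setting dh/dt = 0:
Q_in = 0.0258 √h_ss ⇒ √h_ss = 0.0358/0.0258 = 1.3876.
h_ss = 1.3876² = 1.9254 m. (Since h₀ = 3.60 m > h_ss, the level will fall toward this value.)

1.93 m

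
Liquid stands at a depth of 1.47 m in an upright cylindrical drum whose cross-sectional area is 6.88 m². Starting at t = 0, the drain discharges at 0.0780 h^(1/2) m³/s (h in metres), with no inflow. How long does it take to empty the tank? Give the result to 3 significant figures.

214 s

Mass balance (ρ constant): A dh/dt = −0.0780 √h.
This is separable: 2 d(√h)/dt = −0.0780/A, so √h = √h₀ − (0.0780/(2A)) t.
Tank is empty when √h = 0: t_empty = 2A√h₀/0.0780.
t_empty = 2·6.88·√1.47/0.0780 = 13.760·1.2124/0.0780 = 213.89 s.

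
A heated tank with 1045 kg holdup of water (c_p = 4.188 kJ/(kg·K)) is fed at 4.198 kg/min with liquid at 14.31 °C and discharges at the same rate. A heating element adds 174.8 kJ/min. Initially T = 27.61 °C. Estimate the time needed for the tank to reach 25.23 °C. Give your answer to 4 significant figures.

307.2 min

Energy balance: M c_p dT/dt = ṁ c_p (T_in − T) + 174.8.
τ = M/ṁ = 248.928 min; T_ss = T_in + Q̇/(ṁ c_p) = 24.2524 °C.
T(t) = T_ss + (T₀ − T_ss) e^(−t/τ). Set T = 25.23:
e^(−t/τ) = (25.23 − 24.2524)/(27.61 − 24.2524) = 0.291155
t = −248.928 · ln(0.291155) = 307.152 min.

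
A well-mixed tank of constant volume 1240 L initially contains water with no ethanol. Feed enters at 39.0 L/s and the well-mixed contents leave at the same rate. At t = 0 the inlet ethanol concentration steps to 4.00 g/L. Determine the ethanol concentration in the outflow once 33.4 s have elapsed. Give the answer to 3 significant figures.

Unsteady species balance (constant V, well mixed): V dC/dt = Q(C_in − C).
Rewrite as dC/dt + C/τ = C_in/τ, τ = V/Q = 31.795 s.
Integrating: C(t) = C_in + (C₀ − C_in) e^(−t/τ).
C(33.4) = 4.00 + (0 − 4.00)·e^(−33.4/31.795) = 4.00 + (-4.0000)·0.34977 = 2.6009 g/L.

2.60 g/L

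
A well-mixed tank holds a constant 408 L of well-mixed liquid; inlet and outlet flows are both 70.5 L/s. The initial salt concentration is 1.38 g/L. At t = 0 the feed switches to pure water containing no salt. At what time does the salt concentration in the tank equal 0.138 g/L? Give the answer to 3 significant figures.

Species balance: V dC/dt = Q(C_in − C) ⇒ τ = V/Q = 5.7872 s.
C(t) = C_in + (C₀ − C_in) e^(−t/τ). Set C = 0.138 and solve for t:
e^(−t/τ) = (C − C_in)/(C₀ − C_in) = (0.138 − 0)/(1.38 − 0) = 0.10000
t = −τ ln(…) = 5.7872 × 2.3026 = 13.326 s.

13.3 s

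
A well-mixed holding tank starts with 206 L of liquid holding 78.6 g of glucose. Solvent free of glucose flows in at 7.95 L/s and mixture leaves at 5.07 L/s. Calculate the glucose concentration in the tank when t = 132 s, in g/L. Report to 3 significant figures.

Total volume: dV/dt = Q_in − Q_out = 2.8800 L/s, so V(t) = 206 + 2.8800 t and V(132) = 586.16 L.
No glucose enters, so dm/dt = −Q_out · (m/V).
dm/m = −Q_out dt/(V₀ + 2.8800 t); integrating gives ln(m/m₀) = −(Q_out/(Q_in−Q_out)) ln(V/V₀).
m = m₀ (V₀/V)^(Q_out/(Q_in−Q_out)) = 78.6 × (206/586.16)^(1.7604) = 12.472 g.
C = m/V = 12.472/586.16 = 0.021277 g/L.

0.0213 g/L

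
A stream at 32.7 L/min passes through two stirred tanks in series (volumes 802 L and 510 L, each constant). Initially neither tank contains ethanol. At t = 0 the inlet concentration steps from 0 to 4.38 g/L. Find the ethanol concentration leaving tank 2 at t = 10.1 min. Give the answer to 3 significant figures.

0.414 g/L

Species balance on tank i: dCᵢ/dt = (Cᵢ₋₁ − Cᵢ)/τᵢ with τᵢ = Vᵢ/Q.
τ₁ = 802/32.7 = 24.526 min; τ₂ = 510/32.7 = 15.596 min.
Solving the cascade with C₁(0)=C₂(0)=0 gives C₂(t) = C_in[1 − (τ₁ e^(−t/τ₁) − τ₂ e^(−t/τ₂))/(τ₁ − τ₂)].
At t = 10.1: e^(−t/τ₁) = 0.66245, e^(−t/τ₂) = 0.52331.
C₂ = 4.38·[1 − (24.526·0.66245 − 15.596·0.52331)/(8.9297)] = 4.38·0.094521 = 0.41400 g/L.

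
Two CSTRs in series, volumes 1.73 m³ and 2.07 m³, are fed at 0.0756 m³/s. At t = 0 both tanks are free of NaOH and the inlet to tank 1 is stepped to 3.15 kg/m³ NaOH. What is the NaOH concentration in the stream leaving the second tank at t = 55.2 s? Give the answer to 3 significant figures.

Each tank obeys Vᵢ dCᵢ/dt = Q(Cᵢ₋₁ − Cᵢ), so τᵢ = Vᵢ/Q.
τ₁ = 1.73/0.0756 = 22.884 s; τ₂ = 2.07/0.0756 = 27.381 s.
Solving the cascade with C₁(0)=C₂(0)=0 gives C₂(t) = C_in[1 − (τ₁ e^(−t/τ₁) − τ₂ e^(−t/τ₂))/(τ₁ − τ₂)].
At t = 55.2: e^(−t/τ₁) = 0.089617, e^(−t/τ₂) = 0.13319.
C₂ = 3.15·[1 − (22.884·0.089617 − 27.381·0.13319)/(-4.4974)] = 3.15·0.64512 = 2.0321 kg/m³.

2.03 kg/m³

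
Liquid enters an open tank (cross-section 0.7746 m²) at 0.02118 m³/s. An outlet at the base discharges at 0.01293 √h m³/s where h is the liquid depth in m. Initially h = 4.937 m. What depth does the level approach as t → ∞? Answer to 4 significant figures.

A dh/dt = Q_in − 0.01293 √h. Steady state requires inflow = outflow:
Q_in = 0.01293 √h_ss ⇒ √h_ss = 0.02118/0.01293 = 1.63805.
h_ss = 1.63805² = 2.68321 m. (Since h₀ = 4.937 m > h_ss, the level will fall toward this value.)

2.683 m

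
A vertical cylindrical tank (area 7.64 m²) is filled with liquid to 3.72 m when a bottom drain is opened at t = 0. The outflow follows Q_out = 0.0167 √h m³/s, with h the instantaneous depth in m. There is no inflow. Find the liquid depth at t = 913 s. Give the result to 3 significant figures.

0.867 m

A dh/dt = −Q_out = −0.0167 √h.
∫ h^(−1/2) dh = −(0.0167/A) ∫ dt, giving 2√h = 2√h₀ − (0.0167/A) t.
√h = √3.72 − 0.0167·913/(2·7.64) = 1.9287 − 0.99785 = 0.93088.
h = 0.93088² = 0.86654 m.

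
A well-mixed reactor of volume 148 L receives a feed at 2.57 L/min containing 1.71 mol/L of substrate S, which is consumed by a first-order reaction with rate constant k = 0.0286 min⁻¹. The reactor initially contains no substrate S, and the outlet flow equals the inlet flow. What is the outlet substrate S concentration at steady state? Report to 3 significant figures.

Accumulation = in − out − consumed: V dC/dt = Q C_in − Q C − k V C.
Steady state (dC/dt = 0): C_ss = Q C_in/(Q + kV) = C_in/(1 + kV/Q).
C_ss = 2.57·1.71/(2.57 + 0.0286·148) = 4.3947/6.8028 = 0.64601 mol/L.

0.646 mol/L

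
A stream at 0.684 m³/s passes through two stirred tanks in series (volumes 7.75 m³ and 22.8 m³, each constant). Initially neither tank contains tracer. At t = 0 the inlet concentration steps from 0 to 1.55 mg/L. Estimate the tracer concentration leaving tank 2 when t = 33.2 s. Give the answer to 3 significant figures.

0.725 mg/L

Species balance on tank i: dCᵢ/dt = (Cᵢ₋₁ − Cᵢ)/τᵢ with τᵢ = Vᵢ/Q.
τ₁ = 7.75/0.684 = 11.330 s; τ₂ = 22.8/0.684 = 33.333 s.
Solving the cascade with C₁(0)=C₂(0)=0 gives C₂(t) = C_in[1 − (τ₁ e^(−t/τ₁) − τ₂ e^(−t/τ₂))/(τ₁ − τ₂)].
At t = 33.2: e^(−t/τ₁) = 0.053388, e^(−t/τ₂) = 0.36935.
C₂ = 1.55·[1 − (11.330·0.053388 − 33.333·0.36935)/(-22.003)] = 1.55·0.46794 = 0.72531 mg/L.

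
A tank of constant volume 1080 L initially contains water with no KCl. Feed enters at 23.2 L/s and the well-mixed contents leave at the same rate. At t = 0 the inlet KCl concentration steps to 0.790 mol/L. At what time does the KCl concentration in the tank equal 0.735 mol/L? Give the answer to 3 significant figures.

Unsteady species balance (constant V, well mixed): V dC/dt = Q(C_in − C), so τ = V/Q = 46.552 s.
C(t) = C_in + (C₀ − C_in) e^(−t/τ). Set C = 0.735 and solve for t:
e^(−t/τ) = (C − C_in)/(C₀ − C_in) = (0.735 − 0.790)/(0 − 0.790) = 0.069620
t = −τ ln(…) = 46.552 × 2.6647 = 124.05 s.

124 s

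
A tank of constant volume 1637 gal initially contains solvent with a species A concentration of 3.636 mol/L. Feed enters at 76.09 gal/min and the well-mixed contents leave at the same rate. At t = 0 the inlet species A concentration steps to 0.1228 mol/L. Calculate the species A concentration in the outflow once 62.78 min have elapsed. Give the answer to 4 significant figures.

0.3126 mol/L

Mass balance on the solute (V constant): V dC/dt = Q(C_in − C).
Time constant τ = V/Q = 1637/76.09 = 21.5140 min.
C approaches C_in exponentially: C(t) = C_in + (C₀ − C_in) e^(−t/τ).
C(62.78) = 0.1228 + (3.636 − 0.1228)·e^(−62.78/21.5140) = 0.1228 + (3.51320)·0.0540362 = 0.312640 mol/L.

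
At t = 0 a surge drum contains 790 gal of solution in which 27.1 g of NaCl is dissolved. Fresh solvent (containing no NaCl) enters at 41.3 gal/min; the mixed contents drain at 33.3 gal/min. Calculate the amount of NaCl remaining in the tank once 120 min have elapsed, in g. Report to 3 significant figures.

0.989 g

Total volume: dV/dt = Q_in − Q_out = 8.0000 gal/min, so V(t) = 790 + 8.0000 t and V(120) = 1750.0 gal.
Solute balance: dm/dt = 0 − Q_out C = −Q_out m/V(t).
dm/m = −Q_out dt/(V₀ + 8.0000 t); integrating gives ln(m/m₀) = −(Q_out/(Q_in−Q_out)) ln(V/V₀).
m = m₀ (V₀/V)^(Q_out/(Q_in−Q_out)) = 27.1 × (790/1750.0)^(4.1625) = 0.98900 g.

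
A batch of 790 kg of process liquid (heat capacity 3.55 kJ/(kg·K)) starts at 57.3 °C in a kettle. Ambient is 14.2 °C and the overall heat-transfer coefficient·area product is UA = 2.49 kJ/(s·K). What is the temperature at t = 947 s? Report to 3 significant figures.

32.8 °C

Heat balance on the well-mixed liquid: M c_p dT/dt = −UA(T − T_amb).
dT/dt = (T_ss − T)/τ with T_ss = T_amb = 14.200 °C, τ = M c_p/UA = 790·3.55/2.49 = 1126.3 s.
Solution: T(t) = T_ss + (T₀ − T_ss) e^(−t/τ).
T(947) = 14.200 + (43.100)·0.43136 = 32.792 °C.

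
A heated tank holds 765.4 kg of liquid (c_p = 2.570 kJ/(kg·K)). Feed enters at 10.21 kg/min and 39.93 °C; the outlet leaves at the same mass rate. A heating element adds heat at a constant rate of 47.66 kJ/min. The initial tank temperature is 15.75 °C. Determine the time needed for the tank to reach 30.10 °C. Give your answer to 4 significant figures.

60.19 min

Energy balance: M c_p dT/dt = ṁ c_p (T_in − T) + 47.66.
τ = M/ṁ = 74.9657 min; T_ss = T_in + Q̇/(ṁ c_p) = 41.7463 °C.
T(t) = T_ss + (T₀ − T_ss) e^(−t/τ). Set T = 30.10:
e^(−t/τ) = (30.10 − 41.7463)/(15.75 − 41.7463) = 0.447999
t = −74.9657 · ln(0.447999) = 60.1948 min.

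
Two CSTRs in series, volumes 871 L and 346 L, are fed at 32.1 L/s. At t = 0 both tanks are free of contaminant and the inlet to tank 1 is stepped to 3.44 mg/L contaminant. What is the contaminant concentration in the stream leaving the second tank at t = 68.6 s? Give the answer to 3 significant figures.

Species balance on tank i: dCᵢ/dt = (Cᵢ₋₁ − Cᵢ)/τᵢ with τᵢ = Vᵢ/Q.
τ₁ = 871/32.1 = 27.134 s; τ₂ = 346/32.1 = 10.779 s.
Solving the cascade with C₁(0)=C₂(0)=0 gives C₂(t) = C_in[1 − (τ₁ e^(−t/τ₁) − τ₂ e^(−t/τ₂))/(τ₁ − τ₂)].
At t = 68.6: e^(−t/τ₁) = 0.079803, e^(−t/τ₂) = 0.0017219.
C₂ = 3.44·[1 − (27.134·0.079803 − 10.779·0.0017219)/(16.355)] = 3.44·0.86874 = 2.9885 mg/L.

2.99 mg/L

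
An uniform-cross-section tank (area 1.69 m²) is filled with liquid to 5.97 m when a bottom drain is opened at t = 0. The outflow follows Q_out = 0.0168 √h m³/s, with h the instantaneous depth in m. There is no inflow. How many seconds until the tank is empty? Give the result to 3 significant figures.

492 s

Unsteady balance on liquid volume: A dh/dt = −0.0168 √h.
This is separable: 2 d(√h)/dt = −0.0168/A, so √h = √h₀ − (0.0168/(2A)) t.
Set h = 0: 2√h₀ = (0.0168/A) t_empty ⇒ t_empty = 2A√h₀/0.0168.
t_empty = 2·1.69·√5.97/0.0168 = 3.3800·2.4434/0.0168 = 491.58 s.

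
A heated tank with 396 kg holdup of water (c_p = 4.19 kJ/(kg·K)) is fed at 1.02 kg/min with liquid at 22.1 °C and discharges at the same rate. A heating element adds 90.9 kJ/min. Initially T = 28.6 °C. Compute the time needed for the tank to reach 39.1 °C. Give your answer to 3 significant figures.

482 min

First-law balance (no shaft work): M c_p dT/dt = ṁ c_p (T_in − T) + 90.9.
τ = M/ṁ = 388.24 min; T_ss = T_in + Q̇/(ṁ c_p) = 43.369 °C.
T(t) = T_ss + (T₀ − T_ss) e^(−t/τ). Set T = 39.1:
e^(−t/τ) = (39.1 − 43.369)/(28.6 − 43.369) = 0.28906
t = −388.24 · ln(0.28906) = 481.85 min.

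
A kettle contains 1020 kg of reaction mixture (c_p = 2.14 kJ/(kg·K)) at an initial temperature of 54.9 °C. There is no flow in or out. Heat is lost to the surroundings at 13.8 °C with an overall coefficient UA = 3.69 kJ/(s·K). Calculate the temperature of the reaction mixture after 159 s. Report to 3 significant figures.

45.2 °C

Energy balance: M c_p dT/dt = −UA(T − T_amb).
dT/dt = (T_ss − T)/τ with T_ss = T_amb = 13.800 °C, τ = M c_p/UA = 1020·2.14/3.69 = 591.54 s.
Solution: T(t) = T_ss + (T₀ − T_ss) e^(−t/τ).
T(159) = 13.800 + (41.100)·0.76431 = 45.213 °C.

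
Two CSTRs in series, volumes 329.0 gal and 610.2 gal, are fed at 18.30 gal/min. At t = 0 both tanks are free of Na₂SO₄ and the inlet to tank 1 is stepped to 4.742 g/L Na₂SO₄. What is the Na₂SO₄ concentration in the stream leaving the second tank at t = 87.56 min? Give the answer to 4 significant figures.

4.040 g/L

Each tank obeys Vᵢ dCᵢ/dt = Q(Cᵢ₋₁ − Cᵢ), so τᵢ = Vᵢ/Q.
τ₁ = 329.0/18.30 = 17.9781 min; τ₂ = 610.2/18.30 = 33.3443 min.
Solving the cascade with C₁(0)=C₂(0)=0 gives C₂(t) = C_in[1 − (τ₁ e^(−t/τ₁) − τ₂ e^(−t/τ₂))/(τ₁ − τ₂)].
At t = 87.56: e^(−t/τ₁) = 0.00767061, e^(−t/τ₂) = 0.0723718.
C₂ = 4.742·[1 − (17.9781·0.00767061 − 33.3443·0.0723718)/(-15.3661)] = 4.742·0.851929 = 4.03985 g/L.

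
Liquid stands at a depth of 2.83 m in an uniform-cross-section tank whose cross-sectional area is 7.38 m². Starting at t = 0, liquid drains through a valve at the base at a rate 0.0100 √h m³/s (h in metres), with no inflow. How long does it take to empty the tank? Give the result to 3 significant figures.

With no inflow, A dh/dt = −0.0100 √h.
Separate and integrate: 2(√h − √h₀) = −(0.0100/A) t.
Set h = 0: 2√h₀ = (0.0100/A) t_empty ⇒ t_empty = 2A√h₀/0.0100.
t_empty = 2·7.38·√2.83/0.0100 = 14.760·1.6823/0.0100 = 2483.0 s.

2480 s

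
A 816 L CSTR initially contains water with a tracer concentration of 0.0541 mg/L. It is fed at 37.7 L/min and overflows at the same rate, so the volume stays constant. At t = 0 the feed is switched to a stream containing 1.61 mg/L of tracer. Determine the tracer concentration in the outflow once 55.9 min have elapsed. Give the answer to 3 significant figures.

1.49 mg/L

Unsteady species balance (constant V, well mixed): V dC/dt = Q(C_in − C).
Rewrite as dC/dt + C/τ = C_in/τ, τ = V/Q = 21.645 min.
This is linear first-order; C(t) = C_in + (C₀ − C_in) e^(−t/τ).
C(55.9) = 1.61 + (0.0541 − 1.61)·e^(−55.9/21.645) = 1.61 + (-1.5559)·0.075575 = 1.4924 mg/L.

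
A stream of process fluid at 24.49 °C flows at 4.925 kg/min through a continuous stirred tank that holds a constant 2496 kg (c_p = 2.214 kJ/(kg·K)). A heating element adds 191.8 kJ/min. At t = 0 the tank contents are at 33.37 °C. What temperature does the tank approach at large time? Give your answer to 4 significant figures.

Unsteady energy balance on the tank contents: M c_p dT/dt = ṁ c_p (T_in − T) + 191.8.
At steady state dT/dt = 0 ⇒ T_ss = T_in + Q̇/(ṁ c_p) = 24.49 + 191.8/(4.925·2.214) = 42.0800 °C.

42.08 °C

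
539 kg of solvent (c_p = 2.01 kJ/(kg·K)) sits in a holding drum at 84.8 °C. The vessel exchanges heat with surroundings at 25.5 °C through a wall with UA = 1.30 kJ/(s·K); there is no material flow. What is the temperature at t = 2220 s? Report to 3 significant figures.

Lumped-capacitance energy balance: M c_p dT/dt = UA(T_amb − T).
dT/dt = (T_ss − T)/τ with T_ss = T_amb = 25.500 °C, τ = M c_p/UA = 539·2.01/1.30 = 833.38 s.
This is linear first-order; T(t) = T_ss + (T₀ − T_ss) e^(−t/τ).
T(2220) = 25.500 + (59.300)·0.069679 = 29.632 °C.

29.6 °C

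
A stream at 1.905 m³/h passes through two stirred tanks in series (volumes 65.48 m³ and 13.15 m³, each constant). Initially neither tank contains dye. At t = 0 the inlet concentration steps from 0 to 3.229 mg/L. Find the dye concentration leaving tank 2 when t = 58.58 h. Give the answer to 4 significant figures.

2.494 mg/L

Species balance on tank i: dCᵢ/dt = (Cᵢ₋₁ − Cᵢ)/τᵢ with τᵢ = Vᵢ/Q.
τ₁ = 65.48/1.905 = 34.3727 h; τ₂ = 13.15/1.905 = 6.90289 h.
Tank 1: C₁ = C_in(1 − e^(−t/τ₁)). Tank 2 (τ₁ ≠ τ₂): C₂ = C_in[1 − (τ₁ e^(−t/τ₁) − τ₂ e^(−t/τ₂))/(τ₁ − τ₂)].
At t = 58.58: e^(−t/τ₁) = 0.181907, e^(−t/τ₂) = 0.000206274.
C₂ = 3.229·[1 − (34.3727·0.181907 − 6.90289·0.000206274)/(27.4698)] = 3.229·0.772433 = 2.49419 mg/L.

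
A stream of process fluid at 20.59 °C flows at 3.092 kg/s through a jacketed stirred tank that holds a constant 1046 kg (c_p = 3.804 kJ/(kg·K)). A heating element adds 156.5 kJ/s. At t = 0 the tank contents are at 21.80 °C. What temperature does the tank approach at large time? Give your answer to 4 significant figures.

33.90 °C

Energy balance: M c_p dT/dt = ṁ c_p (T_in − T) + 156.5.
At steady state dT/dt = 0 ⇒ T_ss = T_in + Q̇/(ṁ c_p) = 20.59 + 156.5/(3.092·3.804) = 33.8956 °C.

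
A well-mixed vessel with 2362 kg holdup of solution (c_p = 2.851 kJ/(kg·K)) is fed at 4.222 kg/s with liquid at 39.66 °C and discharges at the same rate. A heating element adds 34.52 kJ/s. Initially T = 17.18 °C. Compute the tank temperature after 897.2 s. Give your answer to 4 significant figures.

Unsteady energy balance on the tank contents: M c_p dT/dt = ṁ c_p (T_in − T) + 34.52.
Rearrange: dT/dt = (T_ss − T)/τ with τ = M/ṁ = 559.450 s and T_ss = T_in + Q̇/(ṁ c_p) = 42.5278 °C.
T approaches T_ss exponentially: T(t) = T_ss + (T₀ − T_ss) e^(−t/τ).
T(897.2) = 42.5278 + (-25.3478)·e^(−897.2/559.450) = 42.5278 + (-25.3478)·0.201148 = 37.4292 °C.

37.43 °C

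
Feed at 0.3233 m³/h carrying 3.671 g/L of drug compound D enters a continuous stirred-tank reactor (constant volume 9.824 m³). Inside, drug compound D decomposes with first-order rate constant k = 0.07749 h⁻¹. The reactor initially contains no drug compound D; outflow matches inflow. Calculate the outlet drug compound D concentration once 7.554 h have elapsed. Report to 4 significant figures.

0.6190 g/L

Species balance: V dC/dt = Q C_in − Q C − k V C.
This is linear with rate a = Q/V + k = 0.110399 h⁻¹.
C_ss = Q C_in/(Q + kV) = 1.09430 g/L; C(t) = C_ss + (C₀ − C_ss) e^(−a t).
C(7.554) = 1.09430 + (-1.09430)·e^(−0.110399·7.554) = 1.09430 + (-1.09430)·0.434328 = 0.619014 g/L.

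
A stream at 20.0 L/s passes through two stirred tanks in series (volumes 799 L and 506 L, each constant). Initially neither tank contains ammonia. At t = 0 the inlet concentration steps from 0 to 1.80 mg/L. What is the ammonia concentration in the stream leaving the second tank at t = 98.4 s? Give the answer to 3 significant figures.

Time constants: τᵢ = Vᵢ/Q for each well-mixed tank.
τ₁ = 799/20.0 = 39.950 s; τ₂ = 506/20.0 = 25.300 s.
Tank 1: C₁ = C_in(1 − e^(−t/τ₁)). Tank 2 (τ₁ ≠ τ₂): C₂ = C_in[1 − (τ₁ e^(−t/τ₁) − τ₂ e^(−t/τ₂))/(τ₁ − τ₂)].
At t = 98.4: e^(−t/τ₁) = 0.085172, e^(−t/τ₂) = 0.020459.
C₂ = 1.80·[1 − (39.950·0.085172 − 25.300·0.020459)/(14.650)] = 1.80·0.80307 = 1.4455 mg/L.

1.45 mg/L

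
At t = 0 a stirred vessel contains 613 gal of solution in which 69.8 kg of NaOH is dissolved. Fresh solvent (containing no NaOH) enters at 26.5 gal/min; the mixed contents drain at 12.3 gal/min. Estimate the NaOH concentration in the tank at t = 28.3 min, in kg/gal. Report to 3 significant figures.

0.0444 kg/gal

Let m(t) be the amount of NaOH. Volume: V(t) = V₀ + (Q_in − Q_out) t = 613 + 14.200 t; V(28.3) = 1014.9 gal.
Species balance (pure solvent in): dm/dt = −Q_out · m/V(t).
dm/m = −Q_out dt/(V₀ + 14.200 t); integrating gives ln(m/m₀) = −(Q_out/(Q_in−Q_out)) ln(V/V₀).
m = m₀ (V₀/V)^(Q_out/(Q_in−Q_out)) = 69.8 × (613/1014.9)^(0.86620) = 45.103 kg.
C = m/V = 45.103/1014.9 = 0.044443 kg/gal.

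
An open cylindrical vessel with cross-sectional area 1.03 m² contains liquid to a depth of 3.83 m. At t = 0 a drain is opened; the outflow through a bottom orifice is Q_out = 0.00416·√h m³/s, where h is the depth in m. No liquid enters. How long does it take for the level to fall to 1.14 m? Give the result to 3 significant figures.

440 s

With no inflow, A dh/dt = −0.00416 √h.
Separate and integrate: 2(√h − √h₀) = −(0.00416/A) t.
t = 2A(√h₀ − √h)/0.00416 = 2·1.03·(√3.83 − √1.14)/0.00416
  = 2.0600 × (1.9570 − 1.0677) / 0.00416 = 440.39 s.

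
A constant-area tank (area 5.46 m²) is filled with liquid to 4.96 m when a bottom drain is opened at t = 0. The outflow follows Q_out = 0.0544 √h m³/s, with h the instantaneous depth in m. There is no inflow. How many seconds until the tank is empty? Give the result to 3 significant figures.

447 s

A dh/dt = −Q_out = −0.0544 √h.
Separate and integrate: 2(√h − √h₀) = −(0.0544/A) t.
Set h = 0: 2√h₀ = (0.0544/A) t_empty ⇒ t_empty = 2A√h₀/0.0544.
t_empty = 2·5.46·√4.96/0.0544 = 10.920·2.2271/0.0544 = 447.06 s.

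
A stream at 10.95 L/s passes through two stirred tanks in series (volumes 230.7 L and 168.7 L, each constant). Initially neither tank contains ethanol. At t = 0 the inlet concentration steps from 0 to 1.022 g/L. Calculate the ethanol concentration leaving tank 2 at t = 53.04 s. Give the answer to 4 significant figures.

0.8042 g/L

Each tank obeys Vᵢ dCᵢ/dt = Q(Cᵢ₋₁ − Cᵢ), so τᵢ = Vᵢ/Q.
τ₁ = 230.7/10.95 = 21.0685 s; τ₂ = 168.7/10.95 = 15.4064 s.
Tank 1: C₁ = C_in(1 − e^(−t/τ₁)). Tank 2 (τ₁ ≠ τ₂): C₂ = C_in[1 − (τ₁ e^(−t/τ₁) − τ₂ e^(−t/τ₂))/(τ₁ − τ₂)].
At t = 53.04: e^(−t/τ₁) = 0.0806607, e^(−t/τ₂) = 0.0319774.
C₂ = 1.022·[1 − (21.0685·0.0806607 − 15.4064·0.0319774)/(5.66210)] = 1.022·0.786873 = 0.804185 g/L.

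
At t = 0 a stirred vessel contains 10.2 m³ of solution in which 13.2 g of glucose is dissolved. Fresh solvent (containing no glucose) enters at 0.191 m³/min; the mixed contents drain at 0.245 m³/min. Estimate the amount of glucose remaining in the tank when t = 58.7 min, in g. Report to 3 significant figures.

Total volume: dV/dt = Q_in − Q_out = -0.054000 m³/min, so V(t) = 10.2 − 0.054000 t and V(58.7) = 7.0302 m³.
No glucose enters, so dm/dt = −Q_out · (m/V).
dm/m = −Q_out dt/(V₀ − 0.054000 t); integrating gives ln(m/m₀) = −(Q_out/(Q_in−Q_out)) ln(V/V₀).
m = m₀ (V₀/V)^(Q_out/(Q_in−Q_out)) = 13.2 × (10.2/7.0302)^(-4.5370) = 2.4392 g.

2.44 g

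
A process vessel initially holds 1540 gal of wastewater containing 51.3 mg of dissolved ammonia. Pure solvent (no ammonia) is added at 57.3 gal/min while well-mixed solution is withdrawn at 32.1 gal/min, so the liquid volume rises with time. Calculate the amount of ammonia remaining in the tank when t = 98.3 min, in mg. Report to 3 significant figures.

Total volume: dV/dt = Q_in − Q_out = 25.200 gal/min, so V(t) = 1540 + 25.200 t and V(98.3) = 4017.2 gal.
Species balance (pure solvent in): dm/dt = −Q_out · m/V(t).
dm/m = −Q_out dt/(V₀ + 25.200 t); integrating gives ln(m/m₀) = −(Q_out/(Q_in−Q_out)) ln(V/V₀).
m = m₀ (V₀/V)^(Q_out/(Q_in−Q_out)) = 51.3 × (1540/4017.2)^(1.2738) = 15.125 mg.

15.1 mg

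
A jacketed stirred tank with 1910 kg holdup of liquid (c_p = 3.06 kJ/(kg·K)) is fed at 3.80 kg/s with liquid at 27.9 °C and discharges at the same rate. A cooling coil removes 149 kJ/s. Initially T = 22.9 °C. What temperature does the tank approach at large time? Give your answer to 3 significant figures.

15.1 °C

M c_p dT/dt = ṁ c_p (T_in − T) − Q̇.
At steady state dT/dt = 0 ⇒ T_ss = T_in − Q̇/(ṁ c_p) = 27.9 − 149/(3.80·3.06) = 15.086 °C.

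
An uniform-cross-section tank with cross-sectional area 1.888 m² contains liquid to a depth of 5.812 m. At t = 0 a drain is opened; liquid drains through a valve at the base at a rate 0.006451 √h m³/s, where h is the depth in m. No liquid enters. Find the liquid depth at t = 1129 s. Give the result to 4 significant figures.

A dh/dt = −Q_out = −0.006451 √h.
Separate and integrate: 2(√h − √h₀) = −(0.006451/A) t.
√h = √5.812 − 0.006451·1129/(2·1.888) = 2.41081 − 1.92881 = 0.482001.
h = 0.482001² = 0.232325 m.

0.2323 m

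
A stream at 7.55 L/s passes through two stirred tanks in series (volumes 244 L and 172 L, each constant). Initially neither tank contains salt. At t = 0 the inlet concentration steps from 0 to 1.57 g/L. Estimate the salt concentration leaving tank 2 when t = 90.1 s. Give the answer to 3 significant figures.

Each tank obeys Vᵢ dCᵢ/dt = Q(Cᵢ₋₁ − Cᵢ), so τᵢ = Vᵢ/Q.
τ₁ = 244/7.55 = 32.318 s; τ₂ = 172/7.55 = 22.781 s.
Solving the cascade with C₁(0)=C₂(0)=0 gives C₂(t) = C_in[1 − (τ₁ e^(−t/τ₁) − τ₂ e^(−t/τ₂))/(τ₁ − τ₂)].
At t = 90.1: e^(−t/τ₁) = 0.061548, e^(−t/τ₂) = 0.019159.
C₂ = 1.57·[1 − (32.318·0.061548 − 22.781·0.019159)/(9.5364)] = 1.57·0.83719 = 1.3144 g/L.

1.31 g/L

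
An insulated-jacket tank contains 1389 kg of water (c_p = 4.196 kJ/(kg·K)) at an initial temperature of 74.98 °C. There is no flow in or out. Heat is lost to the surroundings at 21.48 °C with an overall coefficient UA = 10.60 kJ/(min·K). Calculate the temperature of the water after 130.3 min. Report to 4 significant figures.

63.69 °C

M c_p dT/dt = −UA(T − T_amb).
dT/dt = (T_ss − T)/τ with T_ss = T_amb = 21.4800 °C, τ = M c_p/UA = 1389·4.196/10.60 = 549.834 min.
This is linear first-order; T(t) = T_ss + (T₀ − T_ss) e^(−t/τ).
T(130.3) = 21.4800 + (53.5000)·0.789007 = 63.6919 °C.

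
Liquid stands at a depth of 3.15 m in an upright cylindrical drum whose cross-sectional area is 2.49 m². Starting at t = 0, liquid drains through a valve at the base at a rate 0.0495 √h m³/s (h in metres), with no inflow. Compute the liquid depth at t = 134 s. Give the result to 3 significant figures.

With no inflow, A dh/dt = −0.0495 √h.
Separate and integrate: 2(√h − √h₀) = −(0.0495/A) t.
√h = √3.15 − 0.0495·134/(2·2.49) = 1.7748 − 1.3319 = 0.44290.
h = 0.44290² = 0.19616 m.

0.196 m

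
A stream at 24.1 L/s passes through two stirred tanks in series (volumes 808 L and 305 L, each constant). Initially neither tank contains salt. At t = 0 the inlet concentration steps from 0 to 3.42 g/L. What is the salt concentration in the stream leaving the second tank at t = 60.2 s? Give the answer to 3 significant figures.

2.53 g/L

Species balance on tank i: dCᵢ/dt = (Cᵢ₋₁ − Cᵢ)/τᵢ with τᵢ = Vᵢ/Q.
τ₁ = 808/24.1 = 33.527 s; τ₂ = 305/24.1 = 12.656 s.
Tank 1: C₁ = C_in(1 − e^(−t/τ₁)). Tank 2 (τ₁ ≠ τ₂): C₂ = C_in[1 − (τ₁ e^(−t/τ₁) − τ₂ e^(−t/τ₂))/(τ₁ − τ₂)].
At t = 60.2: e^(−t/τ₁) = 0.16603, e^(−t/τ₂) = 0.0085932.
C₂ = 3.42·[1 − (33.527·0.16603 − 12.656·0.0085932)/(20.871)] = 3.42·0.73850 = 2.5257 g/L.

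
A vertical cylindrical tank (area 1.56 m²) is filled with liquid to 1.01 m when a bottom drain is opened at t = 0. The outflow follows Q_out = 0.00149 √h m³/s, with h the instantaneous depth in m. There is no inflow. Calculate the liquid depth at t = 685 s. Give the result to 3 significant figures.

A dh/dt = −Q_out = −0.00149 √h.
This is separable: 2 d(√h)/dt = −0.00149/A, so √h = √h₀ − (0.00149/(2A)) t.
√h = √1.01 − 0.00149·685/(2·1.56) = 1.0050 − 0.32713 = 0.67786.
h = 0.67786² = 0.45949 m.

0.459 m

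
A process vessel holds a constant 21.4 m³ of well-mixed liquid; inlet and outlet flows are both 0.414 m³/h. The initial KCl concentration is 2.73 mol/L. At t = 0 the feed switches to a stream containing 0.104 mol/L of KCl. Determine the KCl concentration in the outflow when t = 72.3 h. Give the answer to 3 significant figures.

Mass balance on the solute (V constant): V dC/dt = Q(C_in − C).
Time constant τ = V/Q = 21.4/0.414 = 51.691 h.
C approaches C_in exponentially: C(t) = C_in + (C₀ − C_in) e^(−t/τ).
C(72.3) = 0.104 + (2.73 − 0.104)·e^(−72.3/51.691) = 0.104 + (2.6260)·0.24692 = 0.75241 mol/L.

0.752 mol/L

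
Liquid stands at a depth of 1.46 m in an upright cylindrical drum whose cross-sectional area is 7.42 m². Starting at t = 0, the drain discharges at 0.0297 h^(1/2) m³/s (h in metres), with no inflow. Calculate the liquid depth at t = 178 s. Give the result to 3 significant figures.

0.726 m

Unsteady balance on liquid volume: A dh/dt = −0.0297 √h.
∫ h^(−1/2) dh = −(0.0297/A) ∫ dt, giving 2√h = 2√h₀ − (0.0297/A) t.
√h = √1.46 − 0.0297·178/(2·7.42) = 1.2083 − 0.35624 = 0.85206.
h = 0.85206² = 0.72601 m.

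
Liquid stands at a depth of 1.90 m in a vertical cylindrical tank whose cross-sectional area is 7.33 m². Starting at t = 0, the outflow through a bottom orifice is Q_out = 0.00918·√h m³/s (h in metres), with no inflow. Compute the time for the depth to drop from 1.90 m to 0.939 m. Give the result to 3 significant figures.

654 s

With no inflow, A dh/dt = −0.00918 √h.
∫ h^(−1/2) dh = −(0.00918/A) ∫ dt, giving 2√h = 2√h₀ − (0.00918/A) t.
t = 2A(√h₀ − √h)/0.00918 = 2·7.33·(√1.90 − √0.939)/0.00918
  = 14.660 × (1.3784 − 0.96902) / 0.00918 = 653.77 s.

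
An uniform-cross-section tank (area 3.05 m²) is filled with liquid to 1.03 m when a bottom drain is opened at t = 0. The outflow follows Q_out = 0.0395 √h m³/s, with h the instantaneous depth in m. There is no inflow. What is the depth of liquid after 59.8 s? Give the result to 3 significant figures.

0.394 m

Volume balance on the tank: A dh/dt = −0.0395 √h.
∫ h^(−1/2) dh = −(0.0395/A) ∫ dt, giving 2√h = 2√h₀ − (0.0395/A) t.
√h = √1.03 − 0.0395·59.8/(2·3.05) = 1.0149 − 0.38723 = 0.62766.
h = 0.62766² = 0.39396 m.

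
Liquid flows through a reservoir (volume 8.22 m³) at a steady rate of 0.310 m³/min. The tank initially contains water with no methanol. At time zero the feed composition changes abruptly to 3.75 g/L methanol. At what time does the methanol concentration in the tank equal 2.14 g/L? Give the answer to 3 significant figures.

22.4 min

Species balance: V dC/dt = Q(C_in − C) ⇒ τ = V/Q = 26.516 min.
C(t) = C_in + (C₀ − C_in) e^(−t/τ). Set C = 2.14 and solve for t:
e^(−t/τ) = (C − C_in)/(C₀ − C_in) = (2.14 − 3.75)/(0 − 3.75) = 0.42933
t = −τ ln(…) = 26.516 × 0.84552 = 22.420 min.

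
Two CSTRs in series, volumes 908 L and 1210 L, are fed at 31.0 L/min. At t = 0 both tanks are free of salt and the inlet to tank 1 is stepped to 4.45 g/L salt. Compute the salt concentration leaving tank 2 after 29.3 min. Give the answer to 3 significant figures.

0.954 g/L

Each tank obeys Vᵢ dCᵢ/dt = Q(Cᵢ₋₁ − Cᵢ), so τᵢ = Vᵢ/Q.
τ₁ = 908/31.0 = 29.290 min; τ₂ = 1210/31.0 = 39.032 min.
Solving the cascade with C₁(0)=C₂(0)=0 gives C₂(t) = C_in[1 − (τ₁ e^(−t/τ₁) − τ₂ e^(−t/τ₂))/(τ₁ − τ₂)].
At t = 29.3: e^(−t/τ₁) = 0.36776, e^(−t/τ₂) = 0.47205.
C₂ = 4.45·[1 − (29.290·0.36776 − 39.032·0.47205)/(-9.7419)] = 4.45·0.21437 = 0.95393 g/L.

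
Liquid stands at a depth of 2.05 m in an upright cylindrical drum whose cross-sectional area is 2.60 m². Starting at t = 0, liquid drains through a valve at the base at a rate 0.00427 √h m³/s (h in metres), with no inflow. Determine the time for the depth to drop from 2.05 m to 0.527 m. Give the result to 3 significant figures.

A dh/dt = −Q_out = −0.00427 √h.
Separate and integrate: 2(√h − √h₀) = −(0.00427/A) t.
t = 2A(√h₀ − √h)/0.00427 = 2·2.60·(√2.05 − √0.527)/0.00427
  = 5.2000 × (1.4318 − 0.72595) / 0.00427 = 859.56 s.

860 s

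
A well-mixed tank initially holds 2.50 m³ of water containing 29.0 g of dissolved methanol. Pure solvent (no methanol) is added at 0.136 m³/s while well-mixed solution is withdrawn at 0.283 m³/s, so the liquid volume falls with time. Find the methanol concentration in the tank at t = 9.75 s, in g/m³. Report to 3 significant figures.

Total volume: dV/dt = Q_in − Q_out = -0.14700 m³/s, so V(t) = 2.50 − 0.14700 t and V(9.75) = 1.0668 m³.
Solute balance: dm/dt = 0 − Q_out C = −Q_out m/V(t).
Separate: dm/m = −Q_out dt/V(t) ⇒ ln(m/m₀) = −(Q_out/(Q_in−Q_out)) ln(V/V₀).
m = m₀ (V₀/V)^(Q_out/(Q_in−Q_out)) = 29.0 × (2.50/1.0668)^(-1.9252) = 5.6276 g.
C = m/V = 5.6276/1.0668 = 5.2754 g/m³.

5.28 g/m³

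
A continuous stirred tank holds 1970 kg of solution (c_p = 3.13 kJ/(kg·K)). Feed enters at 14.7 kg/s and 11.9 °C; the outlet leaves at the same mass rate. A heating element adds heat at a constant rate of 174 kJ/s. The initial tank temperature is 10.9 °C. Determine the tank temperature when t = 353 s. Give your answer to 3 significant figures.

15.3 °C

Unsteady energy balance on the tank contents: M c_p dT/dt = ṁ c_p (T_in − T) + 174.
Rearrange: dT/dt = (T_ss − T)/τ with τ = M/ṁ = 134.01 s and T_ss = T_in + Q̇/(ṁ c_p) = 15.682 °C.
Solution: T(t) = T_ss + (T₀ − T_ss) e^(−t/τ).
T(353) = 15.682 + (-4.7817)·e^(−353/134.01) = 15.682 + (-4.7817)·0.071786 = 15.338 °C.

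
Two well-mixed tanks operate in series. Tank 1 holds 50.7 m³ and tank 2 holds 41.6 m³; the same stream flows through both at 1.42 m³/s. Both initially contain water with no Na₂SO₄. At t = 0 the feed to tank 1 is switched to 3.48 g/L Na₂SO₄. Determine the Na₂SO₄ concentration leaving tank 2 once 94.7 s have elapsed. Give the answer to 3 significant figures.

2.74 g/L

Species balance on tank i: dCᵢ/dt = (Cᵢ₋₁ − Cᵢ)/τᵢ with τᵢ = Vᵢ/Q.
τ₁ = 50.7/1.42 = 35.704 s; τ₂ = 41.6/1.42 = 29.296 s.
Solving the cascade with C₁(0)=C₂(0)=0 gives C₂(t) = C_in[1 − (τ₁ e^(−t/τ₁) − τ₂ e^(−t/τ₂))/(τ₁ − τ₂)].
At t = 94.7: e^(−t/τ₁) = 0.070486, e^(−t/τ₂) = 0.039457.
C₂ = 3.48·[1 − (35.704·0.070486 − 29.296·0.039457)/(6.4085)] = 3.48·0.78767 = 2.7411 g/L.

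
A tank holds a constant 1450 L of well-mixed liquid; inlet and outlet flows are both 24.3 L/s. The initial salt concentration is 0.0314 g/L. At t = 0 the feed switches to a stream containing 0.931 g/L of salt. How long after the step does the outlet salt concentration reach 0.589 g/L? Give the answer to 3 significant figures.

57.7 s

Species balance: V dC/dt = Q(C_in − C) ⇒ τ = V/Q = 59.671 s.
C(t) = C_in + (C₀ − C_in) e^(−t/τ). Set C = 0.589 and solve for t:
e^(−t/τ) = (C − C_in)/(C₀ − C_in) = (0.589 − 0.931)/(0.0314 − 0.931) = 0.38017
t = −τ ln(…) = 59.671 × 0.96714 = 57.710 s.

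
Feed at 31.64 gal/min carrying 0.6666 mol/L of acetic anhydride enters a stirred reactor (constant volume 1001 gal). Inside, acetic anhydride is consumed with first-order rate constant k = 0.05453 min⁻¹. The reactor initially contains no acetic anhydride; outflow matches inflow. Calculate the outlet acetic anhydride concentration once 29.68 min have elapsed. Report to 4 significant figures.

V dC/dt = Q(C_in − C) − k V C.
This is linear with rate a = Q/V + k = 0.0861384 min⁻¹.
C_ss = Q C_in/(Q + kV) = 0.244608 mol/L; C(t) = C_ss + (C₀ − C_ss) e^(−a t).
C(29.68) = 0.244608 + (-0.244608)·e^(−0.0861384·29.68) = 0.244608 + (-0.244608)·0.0775690 = 0.225634 mol/L.

0.2256 mol/L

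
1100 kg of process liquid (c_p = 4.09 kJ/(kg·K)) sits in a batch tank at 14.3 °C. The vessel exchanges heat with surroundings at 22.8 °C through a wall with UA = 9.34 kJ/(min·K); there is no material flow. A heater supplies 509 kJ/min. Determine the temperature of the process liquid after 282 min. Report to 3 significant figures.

M c_p dT/dt = −UA(T − T_amb) + Q̇.
dT/dt = (T_ss − T)/τ with T_ss = T_amb + Q̇/UA = 22.8 + 509/9.34 = 77.297 °C, τ = M c_p/UA = 1100·4.09/9.34 = 481.69 min.
This is linear first-order; T(t) = T_ss + (T₀ − T_ss) e^(−t/τ).
T(282) = 77.297 + (-62.997)·0.55686 = 42.216 °C.

42.2 °C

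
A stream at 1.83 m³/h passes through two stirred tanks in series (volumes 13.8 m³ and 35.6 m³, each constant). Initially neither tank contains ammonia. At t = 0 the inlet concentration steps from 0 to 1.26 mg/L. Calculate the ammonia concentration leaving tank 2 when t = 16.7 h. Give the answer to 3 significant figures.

Time constants: τᵢ = Vᵢ/Q for each well-mixed tank.
τ₁ = 13.8/1.83 = 7.5410 h; τ₂ = 35.6/1.83 = 19.454 h.
Tank 1: C₁ = C_in(1 − e^(−t/τ₁)). Tank 2 (τ₁ ≠ τ₂): C₂ = C_in[1 − (τ₁ e^(−t/τ₁) − τ₂ e^(−t/τ₂))/(τ₁ − τ₂)].
At t = 16.7: e^(−t/τ₁) = 0.10920, e^(−t/τ₂) = 0.42382.
C₂ = 1.26·[1 − (7.5410·0.10920 − 19.454·0.42382)/(-11.913)] = 1.26·0.37702 = 0.47505 mg/L.

0.475 mg/L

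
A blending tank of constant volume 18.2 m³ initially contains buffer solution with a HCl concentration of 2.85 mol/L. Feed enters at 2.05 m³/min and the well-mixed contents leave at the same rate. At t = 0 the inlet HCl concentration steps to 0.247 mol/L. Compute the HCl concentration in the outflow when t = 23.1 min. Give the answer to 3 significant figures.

Accumulation = in − out for the solute gives V dC/dt = Q(C_in − C).
So dC/dt = (C_in − C)/τ with τ = V/Q = 18.2/2.05 = 8.8780 min.
This is linear first-order; C(t) = C_in + (C₀ − C_in) e^(−t/τ).
C(23.1) = 0.247 + (2.85 − 0.247)·e^(−23.1/8.8780) = 0.247 + (2.6030)·0.074131 = 0.43996 mol/L.

0.440 mol/L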